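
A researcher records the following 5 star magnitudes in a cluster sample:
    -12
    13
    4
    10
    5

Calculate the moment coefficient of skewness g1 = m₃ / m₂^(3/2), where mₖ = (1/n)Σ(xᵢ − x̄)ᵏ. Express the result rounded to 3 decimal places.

x̄ = (-12 + 13 + 4 + 10 + 5) / 5 = 4.0000
deviations (xᵢ − x̄): -16.0000, 9.0000, 0.0000, 6.0000, 1.0000
Σ(xᵢ − x̄)² = 374.0000 ⇒ m₂ = 374.0000/5 = 74.80000
Σ(xᵢ − x̄)³ = -3150.0000 ⇒ m₃ = -3150.0000/5 = -630.00000
m₂^(3/2) = 74.80000^(1.5) = 646.92271
g1 = m₃ / m₂^(3/2) = -630.00000 / 646.92271 ≈ -0.974

-0.974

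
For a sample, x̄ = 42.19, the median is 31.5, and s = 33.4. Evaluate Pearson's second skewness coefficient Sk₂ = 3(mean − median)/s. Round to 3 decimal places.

0.960

Sk₂ = 3(42.19 − 31.5) / 33.4 = 3 × 10.6900 / 33.4
    = 32.0700 / 33.4 ≈ 0.960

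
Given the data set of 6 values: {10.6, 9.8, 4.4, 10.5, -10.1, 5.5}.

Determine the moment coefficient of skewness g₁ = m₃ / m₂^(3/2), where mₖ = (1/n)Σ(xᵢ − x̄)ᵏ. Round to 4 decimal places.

-1.3701

x̄ = (10.6 + 9.8 + 4.4 + 10.5 - 10.1 + 5.5) / 6 = 5.1167
deviations (xᵢ − x̄): 5.4833, 4.6833, -0.7167, 5.3833, -15.2167, 0.3833
Σ(xᵢ − x̄)² = 313.1883 ⇒ m₂ = 313.1883/6 = 52.19806
Σ(xᵢ − x̄)³ = -3100.0844 ⇒ m₃ = -3100.0844/6 = -516.68074
m₂^(3/2) = 52.19806^(1.5) = 377.12167
g₁ = m₃ / m₂^(3/2) = -516.68074 / 377.12167 ≈ -1.3701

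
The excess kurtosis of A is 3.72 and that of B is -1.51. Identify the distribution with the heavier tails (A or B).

A

Higher excess kurtosis ⇒ heavier tails relative to the normal distribution.
3.72 vs -1.51: the larger is 3.72, so A has heavier tails. (A is leptokurtic — heavier-than-normal tails; the other is platykurtic.)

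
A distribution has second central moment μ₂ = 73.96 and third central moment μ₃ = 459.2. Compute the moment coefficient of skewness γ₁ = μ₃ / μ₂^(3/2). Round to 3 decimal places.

σ = √μ₂ = √73.96 = 8.60000
σ³ = μ₂^(3/2) = 636.05600
γ₁ = μ₃/σ³ = 459.2 / 636.05600 ≈ 0.722

0.722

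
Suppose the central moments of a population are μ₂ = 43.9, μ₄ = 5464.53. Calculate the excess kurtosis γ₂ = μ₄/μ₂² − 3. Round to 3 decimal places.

μ₂² = 43.9² = 1927.21000
μ₄/μ₂² = 5464.53 / 1927.21000 = 2.83546
γ₂ = 2.83546 − 3 ≈ -0.165

-0.165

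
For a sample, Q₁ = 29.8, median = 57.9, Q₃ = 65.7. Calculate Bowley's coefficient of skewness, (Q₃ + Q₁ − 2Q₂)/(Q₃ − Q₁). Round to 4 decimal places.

-0.5655

numerator: Q₃ + Q₁ − 2Q₂ = 65.7 + 29.8 − 2×57.9 = -20.3000
denominator: Q₃ − Q₁ = 65.7 − 29.8 = 35.9000
Bowley skewness = -20.3000 / 35.9000 ≈ -0.5655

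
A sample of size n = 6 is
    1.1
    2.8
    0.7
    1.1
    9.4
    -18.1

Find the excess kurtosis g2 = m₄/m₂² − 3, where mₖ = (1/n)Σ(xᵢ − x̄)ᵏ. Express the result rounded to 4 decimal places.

0.5072

x̄ = -0.5000
Σ(xᵢ − x̄)² = 425.2200 ⇒ m₂ = 70.87000
Σ(xᵢ − x̄)⁴ = 105690.9906 ⇒ m₄ = 17615.16510
m₂² = 5022.55690
g2 = m₄/m₂² − 3 = 3.50721 − 3 ≈ 0.5072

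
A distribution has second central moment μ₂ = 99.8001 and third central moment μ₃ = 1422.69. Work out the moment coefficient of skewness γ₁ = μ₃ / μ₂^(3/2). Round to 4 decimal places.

σ = √μ₂ = √99.8001 = 9.99000
σ³ = μ₂^(3/2) = 997.00300
γ₁ = μ₃/σ³ = 1422.69 / 997.00300 ≈ 1.4270

1.4270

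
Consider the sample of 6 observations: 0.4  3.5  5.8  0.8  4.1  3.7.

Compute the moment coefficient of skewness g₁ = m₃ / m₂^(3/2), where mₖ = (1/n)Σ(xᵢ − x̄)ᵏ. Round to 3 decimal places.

x̄ = (0.4 + 3.5 + 5.8 + 0.8 + 4.1 + 3.7) / 6 = 3.0500
deviations (xᵢ − x̄): -2.6500, 0.4500, 2.7500, -2.2500, 1.0500, 0.6500
Σ(xᵢ − x̄)² = 21.3750 ⇒ m₂ = 21.3750/6 = 3.56250
Σ(xᵢ − x̄)³ = -7.6800 ⇒ m₃ = -7.6800/6 = -1.28000
m₂^(3/2) = 3.56250^(1.5) = 6.72407
g₁ = m₃ / m₂^(3/2) = -1.28000 / 6.72407 ≈ -0.190

-0.190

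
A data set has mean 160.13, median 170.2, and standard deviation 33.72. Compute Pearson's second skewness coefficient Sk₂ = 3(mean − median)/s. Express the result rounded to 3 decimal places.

Sk₂ = 3(160.13 − 170.2) / 33.72 = 3 × -10.0700 / 33.72
    = -30.2100 / 33.72 ≈ -0.896

-0.896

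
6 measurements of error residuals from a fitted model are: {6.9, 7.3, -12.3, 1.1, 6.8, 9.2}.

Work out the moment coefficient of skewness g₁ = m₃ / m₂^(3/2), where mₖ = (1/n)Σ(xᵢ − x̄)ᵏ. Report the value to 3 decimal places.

x̄ = (6.9 + 7.3 - 12.3 + 1.1 + 6.8 + 9.2) / 6 = 3.1667
deviations (xᵢ − x̄): 3.7333, 4.1333, -15.4667, -2.0667, 3.6333, 6.0333
Σ(xᵢ − x̄)² = 324.1133 ⇒ m₂ = 324.1133/6 = 54.01889
Σ(xᵢ − x̄)³ = -3318.4944 ⇒ m₃ = -3318.4944/6 = -553.08241
m₂^(3/2) = 54.01889^(1.5) = 397.02556
g₁ = m₃ / m₂^(3/2) = -553.08241 / 397.02556 ≈ -1.393

-1.393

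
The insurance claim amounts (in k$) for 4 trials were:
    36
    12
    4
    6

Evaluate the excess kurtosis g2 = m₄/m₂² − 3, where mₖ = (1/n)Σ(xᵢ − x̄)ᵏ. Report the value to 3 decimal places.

x̄ = 14.5000
Σ(xᵢ − x̄)² = 651.0000 ⇒ m₂ = 162.75000
Σ(xᵢ − x̄)⁴ = 231089.2500 ⇒ m₄ = 57772.31250
m₂² = 26487.56250
g2 = m₄/m₂² − 3 = 2.18111 − 3 ≈ -0.819

-0.819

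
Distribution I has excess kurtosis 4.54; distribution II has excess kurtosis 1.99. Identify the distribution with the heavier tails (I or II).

I

Higher excess kurtosis ⇒ heavier tails relative to the normal distribution.
4.54 vs 1.99: the larger is 4.54, so I has heavier tails.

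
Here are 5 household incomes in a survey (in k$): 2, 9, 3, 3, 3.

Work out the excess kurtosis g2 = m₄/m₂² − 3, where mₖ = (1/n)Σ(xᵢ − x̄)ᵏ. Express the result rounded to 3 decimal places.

x̄ = 4.0000
Σ(xᵢ − x̄)² = 32.0000 ⇒ m₂ = 6.40000
Σ(xᵢ − x̄)⁴ = 644.0000 ⇒ m₄ = 128.80000
m₂² = 40.96000
g2 = m₄/m₂² − 3 = 3.14453 − 3 ≈ 0.145

0.145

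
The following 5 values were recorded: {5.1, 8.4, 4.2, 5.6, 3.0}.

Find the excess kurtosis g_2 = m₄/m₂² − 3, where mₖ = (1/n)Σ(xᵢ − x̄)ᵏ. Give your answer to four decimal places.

-0.6359

x̄ = 5.2600
Σ(xᵢ − x̄)² = 16.2320 ⇒ m₂ = 3.24640
Σ(xᵢ − x̄)⁴ = 124.5758 ⇒ m₄ = 24.91516
m₂² = 10.53911
g_2 = m₄/m₂² − 3 = 2.36407 − 3 ≈ -0.6359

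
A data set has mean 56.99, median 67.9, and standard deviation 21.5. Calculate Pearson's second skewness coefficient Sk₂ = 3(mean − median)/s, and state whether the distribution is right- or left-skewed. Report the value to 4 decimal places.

Sk₂ = 3(56.99 − 67.9) / 21.5 = 3 × -10.9100 / 21.5
    = -32.7300 / 21.5 ≈ -1.5223
Sk₂ < 0 ⇒ mean < median ⇒ left-skewed (negative skew).

-1.5223, left-skewed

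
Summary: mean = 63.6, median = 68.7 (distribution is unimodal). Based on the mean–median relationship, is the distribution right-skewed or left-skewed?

left-skewed

mean − median = 63.6 − 68.7 = -5.1
mean < median ⇒ the longer tail is on the left ⇒ left-skewed (negatively skewed).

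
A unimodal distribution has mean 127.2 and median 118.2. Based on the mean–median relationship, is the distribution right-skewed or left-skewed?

mean − median = 127.2 − 118.2 = 9.0
mean > median ⇒ the longer tail is on the right ⇒ right-skewed (positively skewed).

right-skewed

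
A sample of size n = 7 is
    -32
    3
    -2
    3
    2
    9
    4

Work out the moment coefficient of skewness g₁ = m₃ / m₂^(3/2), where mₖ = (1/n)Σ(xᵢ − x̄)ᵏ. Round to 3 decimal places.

-1.802

x̄ = (-32 + 3 - 2 + 3 + 2 + 9 + 4) / 7 = -1.8571
deviations (xᵢ − x̄): -30.1429, 4.8571, -0.1429, 4.8571, 3.8571, 10.8571, 5.8571
Σ(xᵢ − x̄)² = 1122.8571 ⇒ m₂ = 1122.8571/7 = 160.40816
Σ(xᵢ − x̄)³ = -25620.2449 ⇒ m₃ = -25620.2449/7 = -3660.03499
m₂^(3/2) = 160.40816^(1.5) = 2031.60699
g₁ = m₃ / m₂^(3/2) = -3660.03499 / 2031.60699 ≈ -1.802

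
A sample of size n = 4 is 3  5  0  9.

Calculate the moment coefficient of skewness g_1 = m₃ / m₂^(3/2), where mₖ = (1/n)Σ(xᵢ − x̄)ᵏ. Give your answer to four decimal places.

x̄ = (3 + 5 + 0 + 9) / 4 = 4.2500
deviations (xᵢ − x̄): -1.2500, 0.7500, -4.2500, 4.7500
Σ(xᵢ − x̄)² = 42.7500 ⇒ m₂ = 42.7500/4 = 10.68750
Σ(xᵢ − x̄)³ = 28.8750 ⇒ m₃ = 28.8750/4 = 7.21875
m₂^(3/2) = 10.68750^(1.5) = 34.93930
g_1 = m₃ / m₂^(3/2) = 7.21875 / 34.93930 ≈ 0.2066

0.2066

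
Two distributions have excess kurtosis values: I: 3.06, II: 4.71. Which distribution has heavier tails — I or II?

II

Higher excess kurtosis ⇒ heavier tails relative to the normal distribution.
3.06 vs 4.71: the larger is 4.71, so II has heavier tails.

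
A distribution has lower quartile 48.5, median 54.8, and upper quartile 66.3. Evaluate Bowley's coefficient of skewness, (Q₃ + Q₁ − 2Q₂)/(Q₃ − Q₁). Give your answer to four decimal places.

numerator: Q₃ + Q₁ − 2Q₂ = 66.3 + 48.5 − 2×54.8 = 5.2000
denominator: Q₃ − Q₁ = 66.3 − 48.5 = 17.8000
Bowley skewness = 5.2000 / 17.8000 ≈ 0.2921

0.2921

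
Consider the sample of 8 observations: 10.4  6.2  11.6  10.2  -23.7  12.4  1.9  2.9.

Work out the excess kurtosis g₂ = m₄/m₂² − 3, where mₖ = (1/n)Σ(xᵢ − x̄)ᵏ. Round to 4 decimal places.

x̄ = 3.9875
Σ(xᵢ − x̄)² = 985.4688 ⇒ m₂ = 123.18359
Σ(xᵢ − x̄)⁴ = 599263.4059 ⇒ m₄ = 74907.92574
m₂² = 15174.19777
g₂ = m₄/m₂² − 3 = 4.93653 − 3 ≈ 1.9365

1.9365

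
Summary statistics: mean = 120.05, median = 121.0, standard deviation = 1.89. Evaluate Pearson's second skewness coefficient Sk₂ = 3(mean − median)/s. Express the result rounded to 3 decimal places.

Sk₂ = 3(120.05 − 121.0) / 1.89 = 3 × -0.9500 / 1.89
    = -2.8500 / 1.89 ≈ -1.508

-1.508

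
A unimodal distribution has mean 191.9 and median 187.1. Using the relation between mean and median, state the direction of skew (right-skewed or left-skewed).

mean − median = 191.9 − 187.1 = 4.8
mean > median ⇒ the longer tail is on the right ⇒ right-skewed (positively skewed).

right-skewed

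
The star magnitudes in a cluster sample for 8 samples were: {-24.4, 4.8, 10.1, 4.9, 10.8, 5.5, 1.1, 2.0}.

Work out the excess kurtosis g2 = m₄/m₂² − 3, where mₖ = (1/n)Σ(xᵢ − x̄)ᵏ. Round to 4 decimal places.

2.1490

x̄ = 1.8500
Σ(xᵢ − x̄)² = 869.1400 ⇒ m₂ = 108.64250
Σ(xᵢ − x̄)⁴ = 486196.1193 ⇒ m₄ = 60774.51491
m₂² = 11803.19281
g2 = m₄/m₂² − 3 = 5.14899 − 3 ≈ 2.1490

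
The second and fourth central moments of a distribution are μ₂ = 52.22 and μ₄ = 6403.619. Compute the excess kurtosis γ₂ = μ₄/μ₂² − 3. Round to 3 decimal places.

μ₂² = 52.22² = 2726.92840
μ₄/μ₂² = 6403.619 / 2726.92840 = 2.34829
γ₂ = 2.34829 − 3 ≈ -0.652

-0.652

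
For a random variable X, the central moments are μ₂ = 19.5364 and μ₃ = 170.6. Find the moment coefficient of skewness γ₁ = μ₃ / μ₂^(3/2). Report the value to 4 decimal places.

σ = √μ₂ = √19.5364 = 4.42000
σ³ = μ₂^(3/2) = 86.35089
γ₁ = μ₃/σ³ = 170.6 / 86.35089 ≈ 1.9757

1.9757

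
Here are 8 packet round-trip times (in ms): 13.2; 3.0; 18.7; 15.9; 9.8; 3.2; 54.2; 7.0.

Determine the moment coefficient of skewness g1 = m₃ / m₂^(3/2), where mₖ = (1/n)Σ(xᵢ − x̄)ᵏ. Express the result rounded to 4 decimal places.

1.7623

x̄ = (13.2 + 3.0 + 18.7 + 15.9 + 9.8 + 3.2 + 54.2 + 7.0) / 8 = 15.6250
deviations (xᵢ − x̄): -2.4250, -12.6250, 3.0750, 0.2750, -5.8250, -12.4250, 38.5750, -8.6250
Σ(xᵢ − x̄)² = 1925.5350 ⇒ m₂ = 1925.5350/8 = 240.69188
Σ(xᵢ − x̄)³ = 52645.8668 ⇒ m₃ = 52645.8668/8 = 6580.73334
m₂^(3/2) = 240.69188^(1.5) = 3734.15332
g1 = m₃ / m₂^(3/2) = 6580.73334 / 3734.15332 ≈ 1.7623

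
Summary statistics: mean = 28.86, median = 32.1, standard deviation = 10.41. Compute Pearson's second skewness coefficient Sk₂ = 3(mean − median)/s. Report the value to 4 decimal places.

Sk₂ = 3(28.86 − 32.1) / 10.41 = 3 × -3.2400 / 10.41
    = -9.7200 / 10.41 ≈ -0.9337

-0.9337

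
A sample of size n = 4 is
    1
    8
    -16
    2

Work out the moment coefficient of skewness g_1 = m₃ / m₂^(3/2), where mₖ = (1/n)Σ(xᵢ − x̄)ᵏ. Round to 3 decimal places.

-0.834

x̄ = (1 + 8 - 16 + 2) / 4 = -1.2500
deviations (xᵢ − x̄): 2.2500, 9.2500, -14.7500, 3.2500
Σ(xᵢ − x̄)² = 318.7500 ⇒ m₂ = 318.7500/4 = 79.68750
Σ(xᵢ − x̄)³ = -2371.8750 ⇒ m₃ = -2371.8750/4 = -592.96875
m₂^(3/2) = 79.68750^(1.5) = 711.35322
g_1 = m₃ / m₂^(3/2) = -592.96875 / 711.35322 ≈ -0.834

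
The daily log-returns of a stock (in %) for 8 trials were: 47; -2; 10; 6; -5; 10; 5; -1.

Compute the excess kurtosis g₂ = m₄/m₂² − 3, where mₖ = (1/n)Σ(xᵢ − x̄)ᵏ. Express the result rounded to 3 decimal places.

1.938

x̄ = 8.7500
Σ(xᵢ − x̄)² = 1887.5000 ⇒ m₂ = 235.93750
Σ(xᵢ − x̄)⁴ = 2198947.9063 ⇒ m₄ = 274868.48828
m₂² = 55666.50391
g₂ = m₄/m₂² − 3 = 4.93777 − 3 ≈ 1.938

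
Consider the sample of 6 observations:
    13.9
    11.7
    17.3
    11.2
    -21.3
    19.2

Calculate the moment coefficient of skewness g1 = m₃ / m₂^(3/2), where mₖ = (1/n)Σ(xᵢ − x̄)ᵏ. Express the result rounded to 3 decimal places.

x̄ = (13.9 + 11.7 + 17.3 + 11.2 - 21.3 + 19.2) / 6 = 8.6667
deviations (xᵢ − x̄): 5.2333, 3.0333, 8.6333, 2.5333, -29.9667, 10.5333
Σ(xᵢ − x̄)² = 1126.4933 ⇒ m₂ = 1126.4933/6 = 187.74889
Σ(xᵢ − x̄)³ = -24910.4364 ⇒ m₃ = -24910.4364/6 = -4151.73941
m₂^(3/2) = 187.74889^(1.5) = 2572.56326
g1 = m₃ / m₂^(3/2) = -4151.73941 / 2572.56326 ≈ -1.614

-1.614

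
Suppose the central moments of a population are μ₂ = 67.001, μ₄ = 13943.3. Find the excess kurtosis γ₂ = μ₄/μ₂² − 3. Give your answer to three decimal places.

μ₂² = 67.001² = 4489.13400
μ₄/μ₂² = 13943.3 / 4489.13400 = 3.10601
γ₂ = 3.10601 − 3 ≈ 0.106

0.106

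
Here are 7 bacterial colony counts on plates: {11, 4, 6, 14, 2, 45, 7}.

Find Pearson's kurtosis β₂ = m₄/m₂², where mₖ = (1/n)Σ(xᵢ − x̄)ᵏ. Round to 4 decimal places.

x̄ = 12.7143
Σ(xᵢ − x̄)² = 1315.4286 ⇒ m₂ = 187.91837
Σ(xᵢ − x̄)⁴ = 1108584.4315 ⇒ m₄ = 158369.20450
m₂² = 35313.31279
β₂ = m₄/m₂² = 158369.20450 / 35313.31279 ≈ 4.4847

4.4847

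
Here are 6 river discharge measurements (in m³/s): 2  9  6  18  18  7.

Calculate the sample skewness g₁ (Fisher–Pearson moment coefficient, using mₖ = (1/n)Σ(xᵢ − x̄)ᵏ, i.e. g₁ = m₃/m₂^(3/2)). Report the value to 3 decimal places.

x̄ = (2 + 9 + 6 + 18 + 18 + 7) / 6 = 10.0000
deviations (xᵢ − x̄): -8.0000, -1.0000, -4.0000, 8.0000, 8.0000, -3.0000
Σ(xᵢ − x̄)² = 218.0000 ⇒ m₂ = 218.0000/6 = 36.33333
Σ(xᵢ − x̄)³ = 420.0000 ⇒ m₃ = 420.0000/6 = 70.00000
m₂^(3/2) = 36.33333^(1.5) = 219.00693
g₁ = m₃ / m₂^(3/2) = 70.00000 / 219.00693 ≈ 0.320

0.320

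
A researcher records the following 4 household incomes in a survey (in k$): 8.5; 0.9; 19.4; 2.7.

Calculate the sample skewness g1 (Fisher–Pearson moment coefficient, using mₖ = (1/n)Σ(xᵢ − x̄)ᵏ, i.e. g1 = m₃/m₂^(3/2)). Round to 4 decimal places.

0.6989

x̄ = (8.5 + 0.9 + 19.4 + 2.7) / 4 = 7.8750
deviations (xᵢ − x̄): 0.6250, -6.9750, 11.5250, -5.1750
Σ(xᵢ − x̄)² = 208.6475 ⇒ m₂ = 208.6475/4 = 52.16187
Σ(xᵢ − x̄)³ = 1053.1316 ⇒ m₃ = 1053.1316/4 = 263.28291
m₂^(3/2) = 52.16187^(1.5) = 376.72964
g1 = m₃ / m₂^(3/2) = 263.28291 / 376.72964 ≈ 0.6989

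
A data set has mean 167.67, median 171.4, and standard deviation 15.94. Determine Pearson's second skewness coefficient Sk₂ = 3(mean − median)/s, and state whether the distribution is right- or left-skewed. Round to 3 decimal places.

Sk₂ = 3(167.67 − 171.4) / 15.94 = 3 × -3.7300 / 15.94
    = -11.1900 / 15.94 ≈ -0.702
Sk₂ < 0 ⇒ mean < median ⇒ left-skewed (negative skew).

-0.702, left-skewed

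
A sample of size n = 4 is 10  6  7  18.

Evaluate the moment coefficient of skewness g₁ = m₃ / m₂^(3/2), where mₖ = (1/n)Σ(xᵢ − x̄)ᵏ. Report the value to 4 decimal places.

x̄ = (10 + 6 + 7 + 18) / 4 = 10.2500
deviations (xᵢ − x̄): -0.2500, -4.2500, -3.2500, 7.7500
Σ(xᵢ − x̄)² = 88.7500 ⇒ m₂ = 88.7500/4 = 22.18750
Σ(xᵢ − x̄)³ = 354.3750 ⇒ m₃ = 354.3750/4 = 88.59375
m₂^(3/2) = 22.18750^(1.5) = 104.51113
g₁ = m₃ / m₂^(3/2) = 88.59375 / 104.51113 ≈ 0.8477

0.8477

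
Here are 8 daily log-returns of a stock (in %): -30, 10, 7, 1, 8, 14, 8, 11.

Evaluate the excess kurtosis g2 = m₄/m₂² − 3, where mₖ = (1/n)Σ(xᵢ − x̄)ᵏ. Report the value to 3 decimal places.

2.365

x̄ = 3.6250
Σ(xᵢ − x̄)² = 1389.8750 ⇒ m₂ = 173.73438
Σ(xᵢ − x̄)⁴ = 1295454.6816 ⇒ m₄ = 161931.83521
m₂² = 30183.63306
g2 = m₄/m₂² − 3 = 5.36489 − 3 ≈ 2.365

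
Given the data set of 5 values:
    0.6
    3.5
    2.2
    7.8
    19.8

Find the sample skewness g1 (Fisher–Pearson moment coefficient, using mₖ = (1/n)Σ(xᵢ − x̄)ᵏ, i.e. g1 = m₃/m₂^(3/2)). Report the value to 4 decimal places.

x̄ = (0.6 + 3.5 + 2.2 + 7.8 + 19.8) / 5 = 6.7800
deviations (xᵢ − x̄): -6.1800, -3.2800, -4.5800, 1.0200, 13.0200
Σ(xᵢ − x̄)² = 240.4880 ⇒ m₂ = 240.4880/5 = 48.09760
Σ(xᵢ − x̄)³ = 1840.8283 ⇒ m₃ = 1840.8283/5 = 368.16566
m₂^(3/2) = 48.09760^(1.5) = 333.56856
g1 = m₃ / m₂^(3/2) = 368.16566 / 333.56856 ≈ 1.1037

1.1037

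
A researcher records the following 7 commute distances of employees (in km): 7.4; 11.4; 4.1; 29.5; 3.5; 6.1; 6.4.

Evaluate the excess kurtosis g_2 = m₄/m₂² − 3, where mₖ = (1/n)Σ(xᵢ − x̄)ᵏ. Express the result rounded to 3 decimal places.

1.432

x̄ = 9.7714
Σ(xᵢ − x̄)² = 493.8343 ⇒ m₂ = 70.54776
Σ(xᵢ − x̄)⁴ = 154420.5666 ⇒ m₄ = 22060.08095
m₂² = 4976.98575
g_2 = m₄/m₂² − 3 = 4.43242 − 3 ≈ 1.432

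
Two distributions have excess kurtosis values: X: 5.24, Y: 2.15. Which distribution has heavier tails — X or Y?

X

Higher excess kurtosis ⇒ heavier tails relative to the normal distribution.
5.24 vs 2.15: the larger is 5.24, so X has heavier tails.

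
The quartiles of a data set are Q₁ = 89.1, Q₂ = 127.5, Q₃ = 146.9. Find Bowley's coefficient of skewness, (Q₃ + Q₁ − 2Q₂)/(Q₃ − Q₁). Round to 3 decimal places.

-0.329

numerator: Q₃ + Q₁ − 2Q₂ = 146.9 + 89.1 − 2×127.5 = -19.0000
denominator: Q₃ − Q₁ = 146.9 − 89.1 = 57.8000
Bowley skewness = -19.0000 / 57.8000 ≈ -0.329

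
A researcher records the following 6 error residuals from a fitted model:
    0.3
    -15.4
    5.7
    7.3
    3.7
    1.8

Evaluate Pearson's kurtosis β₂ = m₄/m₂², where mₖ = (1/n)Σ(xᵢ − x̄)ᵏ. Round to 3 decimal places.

x̄ = 0.5667
Σ(xᵢ − x̄)² = 338.0333 ⇒ m₂ = 56.33889
Σ(xᵢ − x̄)⁴ = 67840.1737 ⇒ m₄ = 11306.69562
m₂² = 3174.07040
β₂ = m₄/m₂² = 11306.69562 / 3174.07040 ≈ 3.562

3.562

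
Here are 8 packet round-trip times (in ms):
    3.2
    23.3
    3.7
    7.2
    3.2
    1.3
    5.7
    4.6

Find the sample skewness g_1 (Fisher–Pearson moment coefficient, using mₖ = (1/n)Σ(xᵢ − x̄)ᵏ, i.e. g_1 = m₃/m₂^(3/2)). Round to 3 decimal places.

x̄ = (3.2 + 23.3 + 3.7 + 7.2 + 3.2 + 1.3 + 5.7 + 4.6) / 8 = 6.5250
deviations (xᵢ − x̄): -3.3250, 16.7750, -2.8250, 0.6750, -3.3250, -5.2250, -0.8250, -1.9250
Σ(xᵢ − x̄)² = 343.6350 ⇒ m₂ = 343.6350/8 = 42.95437
Σ(xᵢ − x̄)³ = 4474.3972 ⇒ m₃ = 4474.3972/8 = 559.29966
m₂^(3/2) = 42.95437^(1.5) = 281.52120
g_1 = m₃ / m₂^(3/2) = 559.29966 / 281.52120 ≈ 1.987

1.987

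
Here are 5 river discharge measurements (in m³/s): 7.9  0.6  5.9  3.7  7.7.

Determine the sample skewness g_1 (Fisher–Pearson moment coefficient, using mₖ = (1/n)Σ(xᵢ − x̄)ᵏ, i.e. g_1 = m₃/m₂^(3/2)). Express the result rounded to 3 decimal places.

-0.591

x̄ = (7.9 + 0.6 + 5.9 + 3.7 + 7.7) / 5 = 5.1600
deviations (xᵢ − x̄): 2.7400, -4.5600, 0.7400, -1.4600, 2.5400
Σ(xᵢ − x̄)² = 37.4320 ⇒ m₂ = 37.4320/5 = 7.48640
Σ(xᵢ − x̄)³ = -60.5678 ⇒ m₃ = -60.5678/5 = -12.11357
m₂^(3/2) = 7.48640^(1.5) = 20.48375
g_1 = m₃ / m₂^(3/2) = -12.11357 / 20.48375 ≈ -0.591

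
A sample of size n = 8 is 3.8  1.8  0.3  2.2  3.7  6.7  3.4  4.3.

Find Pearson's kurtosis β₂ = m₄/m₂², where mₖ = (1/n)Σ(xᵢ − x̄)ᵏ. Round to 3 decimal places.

2.760

x̄ = 3.2750
Σ(xᵢ − x̄)² = 25.4350 ⇒ m₂ = 3.17938
Σ(xᵢ − x̄)⁴ = 223.2226 ⇒ m₄ = 27.90282
m₂² = 10.10843
β₂ = m₄/m₂² = 27.90282 / 10.10843 ≈ 2.760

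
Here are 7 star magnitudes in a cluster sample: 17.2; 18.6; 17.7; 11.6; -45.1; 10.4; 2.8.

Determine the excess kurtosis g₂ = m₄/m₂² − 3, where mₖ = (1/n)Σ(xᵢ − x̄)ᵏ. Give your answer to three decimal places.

1.616

x̄ = 4.7429
Σ(xᵢ − x̄)² = 3082.1971 ⇒ m₂ = 440.31388
Σ(xᵢ − x̄)⁴ = 6264186.6062 ⇒ m₄ = 894883.80089
m₂² = 193876.31076
g₂ = m₄/m₂² − 3 = 4.61575 − 3 ≈ 1.616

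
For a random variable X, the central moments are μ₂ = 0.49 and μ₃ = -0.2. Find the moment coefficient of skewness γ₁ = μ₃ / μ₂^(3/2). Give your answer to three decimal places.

-0.583

σ = √μ₂ = √0.49 = 0.70000
σ³ = μ₂^(3/2) = 0.34300
γ₁ = μ₃/σ³ = -0.2 / 0.34300 ≈ -0.583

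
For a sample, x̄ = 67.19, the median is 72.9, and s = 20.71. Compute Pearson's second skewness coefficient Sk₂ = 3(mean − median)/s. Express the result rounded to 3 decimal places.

-0.827

Sk₂ = 3(67.19 − 72.9) / 20.71 = 3 × -5.7100 / 20.71
    = -17.1300 / 20.71 ≈ -0.827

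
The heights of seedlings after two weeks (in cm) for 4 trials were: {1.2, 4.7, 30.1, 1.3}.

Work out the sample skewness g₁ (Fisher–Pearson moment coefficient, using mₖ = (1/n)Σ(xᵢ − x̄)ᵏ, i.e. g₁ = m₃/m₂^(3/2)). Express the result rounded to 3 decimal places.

1.109

x̄ = (1.2 + 4.7 + 30.1 + 1.3) / 4 = 9.3250
deviations (xᵢ − x̄): -8.1250, -4.6250, 20.7750, -8.0250
Σ(xᵢ − x̄)² = 583.4075 ⇒ m₂ = 583.4075/4 = 145.85187
Σ(xᵢ − x̄)³ = 7814.3794 ⇒ m₃ = 7814.3794/4 = 1953.59484
m₂^(3/2) = 145.85187^(1.5) = 1761.44069
g₁ = m₃ / m₂^(3/2) = 1953.59484 / 1761.44069 ≈ 1.109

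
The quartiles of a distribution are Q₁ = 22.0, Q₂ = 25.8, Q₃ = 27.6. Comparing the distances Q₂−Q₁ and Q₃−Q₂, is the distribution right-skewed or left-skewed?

Q₂ − Q₁ = 3.8;  Q₃ − Q₂ = 1.8
Q₂ − Q₁ > Q₃ − Q₂ ⇒ the lower half is more spread out ⇒ left-skewed.

left-skewed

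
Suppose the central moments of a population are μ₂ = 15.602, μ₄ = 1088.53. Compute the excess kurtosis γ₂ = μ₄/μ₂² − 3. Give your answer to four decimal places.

μ₂² = 15.602² = 243.42240
μ₄/μ₂² = 1088.53 / 243.42240 = 4.47177
γ₂ = 4.47177 − 3 ≈ 1.4718

1.4718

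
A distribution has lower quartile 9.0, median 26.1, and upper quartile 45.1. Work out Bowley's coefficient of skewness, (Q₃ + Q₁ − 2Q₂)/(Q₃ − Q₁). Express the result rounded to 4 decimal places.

numerator: Q₃ + Q₁ − 2Q₂ = 45.1 + 9.0 − 2×26.1 = 1.9000
denominator: Q₃ − Q₁ = 45.1 − 9.0 = 36.1000
Bowley skewness = 1.9000 / 36.1000 ≈ 0.0526

0.0526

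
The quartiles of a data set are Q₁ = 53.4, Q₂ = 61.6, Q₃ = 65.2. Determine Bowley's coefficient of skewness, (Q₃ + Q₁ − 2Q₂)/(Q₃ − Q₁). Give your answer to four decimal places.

numerator: Q₃ + Q₁ − 2Q₂ = 65.2 + 53.4 − 2×61.6 = -4.6000
denominator: Q₃ − Q₁ = 65.2 − 53.4 = 11.8000
Bowley skewness = -4.6000 / 11.8000 ≈ -0.3898

-0.3898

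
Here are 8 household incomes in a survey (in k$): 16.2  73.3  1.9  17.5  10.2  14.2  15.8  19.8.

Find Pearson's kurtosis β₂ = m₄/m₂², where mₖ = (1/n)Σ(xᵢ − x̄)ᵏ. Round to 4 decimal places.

5.4737

x̄ = 21.1125
Σ(xᵢ − x̄)² = 3326.6488 ⇒ m₂ = 415.83109
Σ(xᵢ − x̄)⁴ = 7571909.4759 ⇒ m₄ = 946488.68449
m₂² = 172915.49853
β₂ = m₄/m₂² = 946488.68449 / 172915.49853 ≈ 5.4737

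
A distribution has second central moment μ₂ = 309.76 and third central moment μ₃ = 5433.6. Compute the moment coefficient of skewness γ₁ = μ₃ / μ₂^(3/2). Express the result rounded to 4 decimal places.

σ = √μ₂ = √309.76 = 17.60000
σ³ = μ₂^(3/2) = 5451.77600
γ₁ = μ₃/σ³ = 5433.6 / 5451.77600 ≈ 0.9967

0.9967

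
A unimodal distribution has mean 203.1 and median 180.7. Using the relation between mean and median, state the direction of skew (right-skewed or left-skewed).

mean − median = 203.1 − 180.7 = 22.4
mean > median ⇒ the longer tail is on the right ⇒ right-skewed (positively skewed).

right-skewed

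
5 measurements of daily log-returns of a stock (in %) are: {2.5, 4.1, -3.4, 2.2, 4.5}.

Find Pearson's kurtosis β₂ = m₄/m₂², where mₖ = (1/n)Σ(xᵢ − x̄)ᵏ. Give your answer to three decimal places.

2.792

x̄ = 1.9800
Σ(xᵢ − x̄)² = 40.1080 ⇒ m₂ = 8.02160
Σ(xᵢ − x̄)⁴ = 898.3810 ⇒ m₄ = 179.67619
m₂² = 64.34607
β₂ = m₄/m₂² = 179.67619 / 64.34607 ≈ 2.792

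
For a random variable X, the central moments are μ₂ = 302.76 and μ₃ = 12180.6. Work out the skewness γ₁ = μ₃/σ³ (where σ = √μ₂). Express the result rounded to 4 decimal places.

2.3122

σ = √μ₂ = √302.76 = 17.40000
σ³ = μ₂^(3/2) = 5268.02400
γ₁ = μ₃/σ³ = 12180.6 / 5268.02400 ≈ 2.3122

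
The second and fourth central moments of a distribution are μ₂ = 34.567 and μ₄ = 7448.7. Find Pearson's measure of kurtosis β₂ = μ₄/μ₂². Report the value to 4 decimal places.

μ₂² = 34.567² = 1194.87749
μ₄/μ₂² = 7448.7 / 1194.87749 = 6.23386
β₂ ≈ 6.2339

6.2339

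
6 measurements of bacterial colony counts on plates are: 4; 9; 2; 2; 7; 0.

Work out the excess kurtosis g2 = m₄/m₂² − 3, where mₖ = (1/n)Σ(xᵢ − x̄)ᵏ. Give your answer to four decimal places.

x̄ = 4.0000
Σ(xᵢ − x̄)² = 58.0000 ⇒ m₂ = 9.66667
Σ(xᵢ − x̄)⁴ = 994.0000 ⇒ m₄ = 165.66667
m₂² = 93.44444
g2 = m₄/m₂² − 3 = 1.77289 − 3 ≈ -1.2271

-1.2271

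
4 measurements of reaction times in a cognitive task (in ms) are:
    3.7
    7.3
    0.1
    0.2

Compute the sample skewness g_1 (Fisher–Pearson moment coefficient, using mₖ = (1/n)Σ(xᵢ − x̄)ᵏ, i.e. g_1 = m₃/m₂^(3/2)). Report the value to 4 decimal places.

0.4996

x̄ = (3.7 + 7.3 + 0.1 + 0.2) / 4 = 2.8250
deviations (xᵢ − x̄): 0.8750, 4.4750, -2.7250, -2.6250
Σ(xᵢ − x̄)² = 35.1075 ⇒ m₂ = 35.1075/4 = 8.77688
Σ(xᵢ − x̄)³ = 51.9619 ⇒ m₃ = 51.9619/4 = 12.99047
m₂^(3/2) = 8.77688^(1.5) = 26.00219
g_1 = m₃ / m₂^(3/2) = 12.99047 / 26.00219 ≈ 0.4996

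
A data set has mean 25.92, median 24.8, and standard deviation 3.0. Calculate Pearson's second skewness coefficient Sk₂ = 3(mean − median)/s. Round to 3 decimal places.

1.120

Sk₂ = 3(25.92 − 24.8) / 3.0 = 3 × 1.1200 / 3.0
    = 3.3600 / 3.0 ≈ 1.120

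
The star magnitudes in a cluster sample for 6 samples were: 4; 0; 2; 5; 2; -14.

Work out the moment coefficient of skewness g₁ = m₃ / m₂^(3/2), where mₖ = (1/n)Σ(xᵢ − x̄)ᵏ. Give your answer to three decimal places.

x̄ = (4 + 0 + 2 + 5 + 2 - 14) / 6 = -0.1667
deviations (xᵢ − x̄): 4.1667, 0.1667, 2.1667, 5.1667, 2.1667, -13.8333
Σ(xᵢ − x̄)² = 244.8333 ⇒ m₂ = 244.8333/6 = 40.80556
Σ(xᵢ − x̄)³ = -2416.5556 ⇒ m₃ = -2416.5556/6 = -402.75926
m₂^(3/2) = 40.80556^(1.5) = 260.66273
g₁ = m₃ / m₂^(3/2) = -402.75926 / 260.66273 ≈ -1.545

-1.545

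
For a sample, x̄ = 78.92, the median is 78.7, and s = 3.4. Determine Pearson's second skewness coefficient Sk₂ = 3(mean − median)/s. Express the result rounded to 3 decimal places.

Sk₂ = 3(78.92 − 78.7) / 3.4 = 3 × 0.2200 / 3.4
    = 0.6600 / 3.4 ≈ 0.194

0.194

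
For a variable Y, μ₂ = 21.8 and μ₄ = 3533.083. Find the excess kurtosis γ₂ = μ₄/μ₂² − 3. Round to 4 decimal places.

μ₂² = 21.8² = 475.24000
μ₄/μ₂² = 3533.083 / 475.24000 = 7.43431
γ₂ = 7.43431 − 3 ≈ 4.4343

4.4343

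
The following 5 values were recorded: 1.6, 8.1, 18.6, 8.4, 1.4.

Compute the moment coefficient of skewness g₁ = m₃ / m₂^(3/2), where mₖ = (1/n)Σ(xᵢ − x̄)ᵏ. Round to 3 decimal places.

x̄ = (1.6 + 8.1 + 18.6 + 8.4 + 1.4) / 5 = 7.6200
deviations (xᵢ − x̄): -6.0200, 0.4800, 10.9800, 0.7800, -6.2200
Σ(xᵢ − x̄)² = 196.3280 ⇒ m₂ = 196.3280/5 = 39.26560
Σ(xᵢ − x̄)³ = 865.5293 ⇒ m₃ = 865.5293/5 = 173.10586
m₂^(3/2) = 39.26560^(1.5) = 246.04716
g₁ = m₃ / m₂^(3/2) = 173.10586 / 246.04716 ≈ 0.704

0.704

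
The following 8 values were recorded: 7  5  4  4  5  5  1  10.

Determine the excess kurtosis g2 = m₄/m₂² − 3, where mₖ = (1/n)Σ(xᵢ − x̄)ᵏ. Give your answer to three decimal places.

0.167

x̄ = 5.1250
Σ(xᵢ − x̄)² = 46.8750 ⇒ m₂ = 5.85938
Σ(xᵢ − x̄)⁴ = 869.9004 ⇒ m₄ = 108.73755
m₂² = 34.33228
g2 = m₄/m₂² − 3 = 3.16721 − 3 ≈ 0.167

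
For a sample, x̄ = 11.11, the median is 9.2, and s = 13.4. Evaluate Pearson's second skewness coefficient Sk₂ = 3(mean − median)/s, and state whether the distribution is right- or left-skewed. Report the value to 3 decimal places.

0.428, right-skewed

Sk₂ = 3(11.11 − 9.2) / 13.4 = 3 × 1.9100 / 13.4
    = 5.7300 / 13.4 ≈ 0.428
Sk₂ > 0 ⇒ mean > median ⇒ right-skewed (positive skew).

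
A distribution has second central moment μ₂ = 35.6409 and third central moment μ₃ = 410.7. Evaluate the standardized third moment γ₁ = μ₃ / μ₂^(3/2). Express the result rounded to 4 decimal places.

σ = √μ₂ = √35.6409 = 5.97000
σ³ = μ₂^(3/2) = 212.77617
γ₁ = μ₃/σ³ = 410.7 / 212.77617 ≈ 1.9302

1.9302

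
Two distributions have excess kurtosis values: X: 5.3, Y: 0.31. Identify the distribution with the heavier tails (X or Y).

X

Higher excess kurtosis ⇒ heavier tails relative to the normal distribution.
5.3 vs 0.31: the larger is 5.3, so X has heavier tails.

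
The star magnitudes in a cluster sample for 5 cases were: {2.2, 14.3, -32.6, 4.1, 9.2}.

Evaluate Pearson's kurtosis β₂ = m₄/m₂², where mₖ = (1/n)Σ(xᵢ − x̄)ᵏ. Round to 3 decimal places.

2.954

x̄ = -0.5600
Σ(xᵢ − x̄)² = 1371.9720 ⇒ m₂ = 274.39440
Σ(xᵢ − x̄)⁴ = 1112193.6198 ⇒ m₄ = 222438.72396
m₂² = 75292.28675
β₂ = m₄/m₂² = 222438.72396 / 75292.28675 ≈ 2.954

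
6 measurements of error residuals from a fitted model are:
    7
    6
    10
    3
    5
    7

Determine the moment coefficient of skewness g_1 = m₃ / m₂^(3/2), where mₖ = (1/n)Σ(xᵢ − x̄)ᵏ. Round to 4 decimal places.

0.1790

x̄ = (7 + 6 + 10 + 3 + 5 + 7) / 6 = 6.3333
deviations (xᵢ − x̄): 0.6667, -0.3333, 3.6667, -3.3333, -1.3333, 0.6667
Σ(xᵢ − x̄)² = 27.3333 ⇒ m₂ = 27.3333/6 = 4.55556
Σ(xᵢ − x̄)³ = 10.4444 ⇒ m₃ = 10.4444/6 = 1.74074
m₂^(3/2) = 4.55556^(1.5) = 9.72326
g_1 = m₃ / m₂^(3/2) = 1.74074 / 9.72326 ≈ 0.1790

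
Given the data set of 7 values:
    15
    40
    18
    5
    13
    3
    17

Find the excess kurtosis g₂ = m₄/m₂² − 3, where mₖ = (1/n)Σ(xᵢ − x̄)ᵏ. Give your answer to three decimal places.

0.438

x̄ = 15.8571
Σ(xᵢ − x̄)² = 880.8571 ⇒ m₂ = 125.83673
Σ(xᵢ − x̄)⁴ = 381057.4402 ⇒ m₄ = 54436.77718
m₂² = 15834.88380
g₂ = m₄/m₂² − 3 = 3.43778 − 3 ≈ 0.438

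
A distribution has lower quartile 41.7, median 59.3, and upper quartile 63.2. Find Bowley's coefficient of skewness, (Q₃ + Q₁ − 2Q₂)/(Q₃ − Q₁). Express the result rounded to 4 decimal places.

-0.6372

numerator: Q₃ + Q₁ − 2Q₂ = 63.2 + 41.7 − 2×59.3 = -13.7000
denominator: Q₃ − Q₁ = 63.2 − 41.7 = 21.5000
Bowley skewness = -13.7000 / 21.5000 ≈ -0.6372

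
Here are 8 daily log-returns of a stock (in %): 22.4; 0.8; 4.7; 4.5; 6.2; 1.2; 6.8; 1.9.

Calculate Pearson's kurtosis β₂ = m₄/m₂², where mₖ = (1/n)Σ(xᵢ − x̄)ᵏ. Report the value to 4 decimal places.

x̄ = 6.0625
Σ(xᵢ − x̄)² = 340.4387 ⇒ m₂ = 42.55484
Σ(xᵢ − x̄)⁴ = 72878.9273 ⇒ m₄ = 9109.86592
m₂² = 1810.91473
β₂ = m₄/m₂² = 9109.86592 / 1810.91473 ≈ 5.0305

5.0305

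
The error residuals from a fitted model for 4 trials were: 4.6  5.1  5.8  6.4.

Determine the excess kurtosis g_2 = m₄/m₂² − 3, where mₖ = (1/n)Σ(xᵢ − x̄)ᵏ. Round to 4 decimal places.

x̄ = 5.4750
Σ(xᵢ − x̄)² = 1.8675 ⇒ m₂ = 0.46688
Σ(xᵢ − x̄)⁴ = 1.3492 ⇒ m₄ = 0.33730
m₂² = 0.21797
g_2 = m₄/m₂² − 3 = 1.54745 − 3 ≈ -1.4525

-1.4525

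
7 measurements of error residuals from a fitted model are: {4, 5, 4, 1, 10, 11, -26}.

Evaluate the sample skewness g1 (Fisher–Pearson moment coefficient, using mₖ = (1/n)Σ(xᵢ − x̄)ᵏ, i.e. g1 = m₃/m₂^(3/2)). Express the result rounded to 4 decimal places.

-1.7023

x̄ = (4 + 5 + 4 + 1 + 10 + 11 - 26) / 7 = 1.2857
deviations (xᵢ − x̄): 2.7143, 3.7143, 2.7143, -0.2857, 8.7143, 9.7143, -27.2857
Σ(xᵢ − x̄)² = 943.4286 ⇒ m₂ = 943.4286/7 = 134.77551
Σ(xᵢ − x̄)³ = -18644.8163 ⇒ m₃ = -18644.8163/7 = -2663.54519
m₂^(3/2) = 134.77551^(1.5) = 1564.64738
g1 = m₃ / m₂^(3/2) = -2663.54519 / 1564.64738 ≈ -1.7023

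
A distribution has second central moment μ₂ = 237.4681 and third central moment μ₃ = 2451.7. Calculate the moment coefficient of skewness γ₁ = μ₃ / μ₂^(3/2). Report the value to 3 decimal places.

σ = √μ₂ = √237.4681 = 15.41000
σ³ = μ₂^(3/2) = 3659.38342
γ₁ = μ₃/σ³ = 2451.7 / 3659.38342 ≈ 0.670

0.670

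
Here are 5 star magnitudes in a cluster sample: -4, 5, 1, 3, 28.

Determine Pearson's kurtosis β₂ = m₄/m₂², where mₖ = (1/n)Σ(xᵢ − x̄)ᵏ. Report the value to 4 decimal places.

2.9337

x̄ = 6.6000
Σ(xᵢ − x̄)² = 617.2000 ⇒ m₂ = 123.44000
Σ(xᵢ − x̄)⁴ = 223510.0960 ⇒ m₄ = 44702.01920
m₂² = 15237.43360
β₂ = m₄/m₂² = 44702.01920 / 15237.43360 ≈ 2.9337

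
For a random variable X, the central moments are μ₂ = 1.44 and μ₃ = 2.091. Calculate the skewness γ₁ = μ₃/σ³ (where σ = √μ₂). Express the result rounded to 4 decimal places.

1.2101

σ = √μ₂ = √1.44 = 1.20000
σ³ = μ₂^(3/2) = 1.72800
γ₁ = μ₃/σ³ = 2.091 / 1.72800 ≈ 1.2101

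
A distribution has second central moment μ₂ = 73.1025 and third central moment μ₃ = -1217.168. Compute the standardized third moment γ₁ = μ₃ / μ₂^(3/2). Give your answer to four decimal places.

σ = √μ₂ = √73.1025 = 8.55000
σ³ = μ₂^(3/2) = 625.02638
γ₁ = μ₃/σ³ = -1217.168 / 625.02638 ≈ -1.9474

-1.9474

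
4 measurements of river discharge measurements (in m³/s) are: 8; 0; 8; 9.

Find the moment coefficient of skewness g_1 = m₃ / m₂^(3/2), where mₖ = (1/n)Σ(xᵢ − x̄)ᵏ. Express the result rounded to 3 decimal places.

-1.110

x̄ = (8 + 0 + 8 + 9) / 4 = 6.2500
deviations (xᵢ − x̄): 1.7500, -6.2500, 1.7500, 2.7500
Σ(xᵢ − x̄)² = 52.7500 ⇒ m₂ = 52.7500/4 = 13.18750
Σ(xᵢ − x̄)³ = -212.6250 ⇒ m₃ = -212.6250/4 = -53.15625
m₂^(3/2) = 13.18750^(1.5) = 47.88988
g_1 = m₃ / m₂^(3/2) = -53.15625 / 47.88988 ≈ -1.110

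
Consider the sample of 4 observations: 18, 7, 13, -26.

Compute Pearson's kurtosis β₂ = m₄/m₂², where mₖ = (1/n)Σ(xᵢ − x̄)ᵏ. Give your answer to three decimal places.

x̄ = 3.0000
Σ(xᵢ − x̄)² = 1182.0000 ⇒ m₂ = 295.50000
Σ(xᵢ − x̄)⁴ = 768162.0000 ⇒ m₄ = 192040.50000
m₂² = 87320.25000
β₂ = m₄/m₂² = 192040.50000 / 87320.25000 ≈ 2.199

2.199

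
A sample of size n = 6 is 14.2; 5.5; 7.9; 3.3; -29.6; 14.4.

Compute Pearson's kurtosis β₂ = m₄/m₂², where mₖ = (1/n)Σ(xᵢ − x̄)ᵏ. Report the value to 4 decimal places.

x̄ = 2.6167
Σ(xᵢ − x̄)² = 1347.6283 ⇒ m₂ = 224.60472
Σ(xᵢ − x̄)⁴ = 1115394.1999 ⇒ m₄ = 185899.03331
m₂² = 50447.28124
β₂ = m₄/m₂² = 185899.03331 / 50447.28124 ≈ 3.6850

3.6850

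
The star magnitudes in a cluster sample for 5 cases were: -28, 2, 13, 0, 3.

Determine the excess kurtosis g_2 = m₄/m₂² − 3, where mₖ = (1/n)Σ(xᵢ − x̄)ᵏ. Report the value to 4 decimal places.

-0.1590

x̄ = -2.0000
Σ(xᵢ − x̄)² = 946.0000 ⇒ m₂ = 189.20000
Σ(xᵢ − x̄)⁴ = 508498.0000 ⇒ m₄ = 101699.60000
m₂² = 35796.64000
g_2 = m₄/m₂² − 3 = 2.84104 − 3 ≈ -0.1590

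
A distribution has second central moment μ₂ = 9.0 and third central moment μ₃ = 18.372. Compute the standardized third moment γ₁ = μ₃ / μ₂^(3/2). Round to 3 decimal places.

σ = √μ₂ = √9.0 = 3.00000
σ³ = μ₂^(3/2) = 27.00000
γ₁ = μ₃/σ³ = 18.372 / 27.00000 ≈ 0.680

0.680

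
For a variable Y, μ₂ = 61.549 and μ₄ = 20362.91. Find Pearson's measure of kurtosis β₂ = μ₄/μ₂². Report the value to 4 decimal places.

5.3752

μ₂² = 61.549² = 3788.27940
μ₄/μ₂² = 20362.91 / 3788.27940 = 5.37524
β₂ ≈ 5.3752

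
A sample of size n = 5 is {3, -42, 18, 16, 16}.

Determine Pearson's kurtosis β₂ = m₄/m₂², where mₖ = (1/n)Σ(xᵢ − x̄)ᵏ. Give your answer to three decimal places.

x̄ = 2.2000
Σ(xᵢ − x̄)² = 2584.8000 ⇒ m₂ = 516.96000
Σ(xᵢ − x̄)⁴ = 3951564.5760 ⇒ m₄ = 790312.91520
m₂² = 267247.64160
β₂ = m₄/m₂² = 790312.91520 / 267247.64160 ≈ 2.957

2.957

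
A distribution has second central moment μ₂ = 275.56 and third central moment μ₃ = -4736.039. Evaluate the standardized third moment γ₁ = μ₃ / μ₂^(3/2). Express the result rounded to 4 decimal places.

-1.0354

σ = √μ₂ = √275.56 = 16.60000
σ³ = μ₂^(3/2) = 4574.29600
γ₁ = μ₃/σ³ = -4736.039 / 4574.29600 ≈ -1.0354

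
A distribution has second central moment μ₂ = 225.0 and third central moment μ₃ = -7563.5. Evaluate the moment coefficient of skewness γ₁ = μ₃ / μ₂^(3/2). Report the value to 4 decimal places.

-2.2410

σ = √μ₂ = √225.0 = 15.00000
σ³ = μ₂^(3/2) = 3375.00000
γ₁ = μ₃/σ³ = -7563.5 / 3375.00000 ≈ -2.2410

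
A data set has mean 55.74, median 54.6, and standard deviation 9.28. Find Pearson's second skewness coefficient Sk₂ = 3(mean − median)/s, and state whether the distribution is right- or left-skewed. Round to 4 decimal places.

Sk₂ = 3(55.74 − 54.6) / 9.28 = 3 × 1.1400 / 9.28
    = 3.4200 / 9.28 ≈ 0.3685
Sk₂ > 0 ⇒ mean > median ⇒ right-skewed (positive skew).

0.3685, right-skewed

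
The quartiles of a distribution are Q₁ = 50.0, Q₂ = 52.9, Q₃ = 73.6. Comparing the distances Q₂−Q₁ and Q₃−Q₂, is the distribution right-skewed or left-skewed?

right-skewed

Q₂ − Q₁ = 2.9;  Q₃ − Q₂ = 20.7
Q₃ − Q₂ > Q₂ − Q₁ ⇒ the upper half is more spread out ⇒ right-skewed.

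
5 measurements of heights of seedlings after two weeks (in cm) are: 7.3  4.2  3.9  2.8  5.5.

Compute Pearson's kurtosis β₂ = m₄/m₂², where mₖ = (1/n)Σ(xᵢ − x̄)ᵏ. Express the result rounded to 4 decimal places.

x̄ = 4.7400
Σ(xᵢ − x̄)² = 11.8920 ⇒ m₂ = 2.37840
Σ(xᵢ − x̄)⁴ = 58.0309 ⇒ m₄ = 11.60618
m₂² = 5.65679
β₂ = m₄/m₂² = 11.60618 / 5.65679 ≈ 2.0517

2.0517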